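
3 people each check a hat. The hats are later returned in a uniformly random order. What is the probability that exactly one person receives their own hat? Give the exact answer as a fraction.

1/2

Choose which one is fixed: C(3,1) = 3 ways.
The remaining 2 must have no fixed point: D(2) = 1.
P = 3·1/6 = 1/2.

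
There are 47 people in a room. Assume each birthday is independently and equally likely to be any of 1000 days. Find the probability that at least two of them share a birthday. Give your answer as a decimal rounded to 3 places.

It's easier to compute the probability that all 47 are distinct.
P(all distinct) = 1000/1000 · 999/1000 · ··· · 954/1000 ≈ 0.333.
So the probability of at least one match is 1 − 0.333 = 0.667.

0.667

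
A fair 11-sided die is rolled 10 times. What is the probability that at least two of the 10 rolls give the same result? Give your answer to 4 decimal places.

0.9985

P(all 10 different) = 11/11 · 10/11 · ··· · 2/11 ≈ 0.0015.
P(at least two equal) = 1 − 0.0015 = 0.9985.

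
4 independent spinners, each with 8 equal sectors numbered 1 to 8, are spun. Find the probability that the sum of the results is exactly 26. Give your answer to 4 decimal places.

There are 8^4 = 4096 equally likely outcomes.
The number of ordered 4-tuples from {1,…,8} summing to 26 is 84.
P(sum = 26) = 84/4096 = 21/1024 ≈ 0.0205.

0.0205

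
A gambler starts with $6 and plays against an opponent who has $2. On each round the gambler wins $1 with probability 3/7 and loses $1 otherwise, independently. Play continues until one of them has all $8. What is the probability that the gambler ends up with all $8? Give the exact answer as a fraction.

4329/8425

Let r = q/p = (4/7)/(3/7) = 4/3. The recurrence P(i) = p·P(i+1) + q·P(i−1) with P(0)=0, P(8)=1 gives P(i) = (1 − r^i)/(1 − r^8).
P(6) = (1 − (4/3)^6) / (1 − (4/3)^8) = 4329/8425.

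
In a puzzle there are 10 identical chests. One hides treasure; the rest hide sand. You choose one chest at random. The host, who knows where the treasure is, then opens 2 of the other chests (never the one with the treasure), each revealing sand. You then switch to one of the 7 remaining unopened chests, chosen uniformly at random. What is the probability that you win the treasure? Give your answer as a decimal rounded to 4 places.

0.1286

Your original chest holds the treasure with probability 1/10, so the other 9 collectively hold it with probability 9/10.
The host can always find 2 empty chests to open, so the reveals don't change that 9/10; it is now spread over the 7 remaining unopened chests.
P(win by switching) = (9/10) · (1/7) = 9/70 ≈ 0.1286.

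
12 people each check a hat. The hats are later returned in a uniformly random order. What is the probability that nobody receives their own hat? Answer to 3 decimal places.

This is the derangement probability: permutations of 12 with no fixed point.
D(12) = 12! · (1 − 1/1! + 1/2! − ··· + (−1)^12/12!) = 176214841.
P = 176214841/479001600 = 16019531/43545600 ≈ 0.368.

0.368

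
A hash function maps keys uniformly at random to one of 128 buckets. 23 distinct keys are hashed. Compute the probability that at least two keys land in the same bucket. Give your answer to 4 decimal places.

It's easier to compute the probability that all 23 are distinct.
P(all distinct) = 128/128 · 127/128 · ··· · 106/128 ≈ 0.1220.
So the probability of at least one match is 1 − 0.1220 = 0.8780.

0.8780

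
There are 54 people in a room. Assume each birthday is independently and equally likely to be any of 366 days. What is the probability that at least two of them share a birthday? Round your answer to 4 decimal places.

0.9837

It's easier to compute the probability that all 54 are distinct.
P(all distinct) = 366/366 · 365/366 · ··· · 313/366 ≈ 0.0163.
So the probability of at least one match is 1 − 0.0163 = 0.9837.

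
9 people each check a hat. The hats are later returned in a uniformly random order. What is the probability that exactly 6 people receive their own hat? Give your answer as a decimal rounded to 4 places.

0.0005

Choose which 6 of the 9 are fixed: C(9,6) = 84 ways.
The remaining 3 must have no fixed point: D(3) = 2.
P = 84·2/362880 = 1/2160 ≈ 0.0005.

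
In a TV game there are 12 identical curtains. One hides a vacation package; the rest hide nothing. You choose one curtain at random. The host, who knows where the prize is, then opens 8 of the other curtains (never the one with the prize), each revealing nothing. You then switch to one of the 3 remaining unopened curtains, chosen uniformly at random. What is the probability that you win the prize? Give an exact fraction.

Your original curtain holds the prize with probability 1/12, so the other 11 collectively hold it with probability 11/12.
The host can always find 8 empty curtains to open, so the reveals don't change that 11/12; it is now spread over the 3 remaining unopened curtains.
P(win by switching) = (11/12) · (1/3) = 11/36.

11/36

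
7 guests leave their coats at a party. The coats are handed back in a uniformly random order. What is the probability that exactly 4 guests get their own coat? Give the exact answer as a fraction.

Choose which 4 of the 7 are fixed: C(7,4) = 35 ways.
The remaining 3 must have no fixed point: D(3) = 2.
P = 35·2/5040 = 1/72.

1/72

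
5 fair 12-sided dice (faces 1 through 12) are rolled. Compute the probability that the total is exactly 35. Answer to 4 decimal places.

0.0478

There are 12^5 = 248832 equally likely outcomes.
The number of ordered 5-tuples from {1,…,12} summing to 35 is 11901.
P(sum = 35) = 11901/248832 = 3967/82944 ≈ 0.0478.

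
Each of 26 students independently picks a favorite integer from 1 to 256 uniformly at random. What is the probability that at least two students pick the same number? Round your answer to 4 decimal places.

It's easier to compute the probability that all 26 are distinct.
P(all distinct) = 256/256 · 255/256 · ··· · 231/256 ≈ 0.2688.
So the probability of at least one match is 1 − 0.2688 = 0.7312.

0.7312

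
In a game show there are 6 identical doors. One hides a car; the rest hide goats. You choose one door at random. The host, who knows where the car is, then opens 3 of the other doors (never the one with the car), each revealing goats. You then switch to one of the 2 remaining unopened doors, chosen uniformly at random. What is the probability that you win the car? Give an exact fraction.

5/12

Your original door holds the car with probability 1/6, so the other 5 collectively hold it with probability 5/6.
The host can always find 3 empty doors to open, so the reveals don't change that 5/6; it is now spread over the 2 remaining unopened doors.
P(win by switching) = (5/6) · (1/2) = 5/12.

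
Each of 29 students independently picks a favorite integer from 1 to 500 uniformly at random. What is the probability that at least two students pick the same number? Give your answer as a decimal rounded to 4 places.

0.5630

It's easier to compute the probability that all 29 are distinct.
P(all distinct) = 500/500 · 499/500 · ··· · 472/500 ≈ 0.4370.
So the probability of at least one match is 1 − 0.4370 = 0.5630.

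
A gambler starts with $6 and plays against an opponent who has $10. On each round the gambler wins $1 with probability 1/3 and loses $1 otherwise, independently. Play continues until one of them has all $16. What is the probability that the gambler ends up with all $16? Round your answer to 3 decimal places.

0.001

Let r = q/p = (2/3)/(1/3) = 2. The recurrence P(i) = p·P(i+1) + q·P(i−1) with P(0)=0, P(16)=1 gives P(i) = (1 − r^i)/(1 − r^16).
P(6) = (1 − (2)^6) / (1 − (2)^16) = 21/21845 ≈ 0.001.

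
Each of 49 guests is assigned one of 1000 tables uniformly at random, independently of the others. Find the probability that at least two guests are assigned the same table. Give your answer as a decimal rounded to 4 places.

It's easier to compute the probability that all 49 are distinct.
P(all distinct) = 1000/1000 · 999/1000 · ··· · 952/1000 ≈ 0.3026.
So the probability of at least one match is 1 − 0.3026 = 0.6974.

0.6974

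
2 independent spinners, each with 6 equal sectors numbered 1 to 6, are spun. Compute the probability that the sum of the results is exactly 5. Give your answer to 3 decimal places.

0.111

There are 6^2 = 36 equally likely outcomes.
The number of ordered 2-tuples from {1,…,6} summing to 5 is 4.
P(sum = 5) = 4/36 = 1/9 ≈ 0.111.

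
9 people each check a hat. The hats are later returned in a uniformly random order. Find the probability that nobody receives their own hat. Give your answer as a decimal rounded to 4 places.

0.3679

This is the derangement probability: permutations of 9 with no fixed point.
D(9) = 9! · (1 − 1/1! + 1/2! − ··· + (−1)^9/9!) = 133496.
P = 133496/362880 = 16687/45360 ≈ 0.3679.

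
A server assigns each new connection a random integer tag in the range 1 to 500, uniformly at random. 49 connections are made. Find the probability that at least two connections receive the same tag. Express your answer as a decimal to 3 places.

It's easier to compute the probability that all 49 are distinct.
P(all distinct) = 500/500 · 499/500 · ··· · 452/500 ≈ 0.088.
So the probability of at least one match is 1 − 0.088 = 0.912.

0.912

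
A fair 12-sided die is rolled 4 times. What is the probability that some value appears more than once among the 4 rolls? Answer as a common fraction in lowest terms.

P(all 4 different) = 12/12 · 11/12 · ··· · 9/12 = 55/96.
P(at least two equal) = 1 − 55/96 = 41/96.

41/96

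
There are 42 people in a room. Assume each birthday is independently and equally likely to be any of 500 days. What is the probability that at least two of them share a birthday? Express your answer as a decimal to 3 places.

It's easier to compute the probability that all 42 are distinct.
P(all distinct) = 500/500 · 499/500 · ··· · 459/500 ≈ 0.170.
So the probability of at least one match is 1 − 0.170 = 0.830.

0.830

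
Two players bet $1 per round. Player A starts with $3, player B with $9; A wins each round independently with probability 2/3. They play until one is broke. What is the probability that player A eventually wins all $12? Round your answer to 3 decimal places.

0.875

Let r = q/p = (1/3)/(2/3) = 1/2. The recurrence P(i) = p·P(i+1) + q·P(i−1) with P(0)=0, P(12)=1 gives P(i) = (1 − r^i)/(1 − r^12).
P(3) = (1 − (1/2)^3) / (1 − (1/2)^12) = 512/585 ≈ 0.875.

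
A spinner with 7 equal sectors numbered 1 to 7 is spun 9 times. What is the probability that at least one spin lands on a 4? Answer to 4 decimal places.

0.7503

P(no spin lands on a 4) = (6/7)^9 ≈ 0.2497.
P(at least one) = 1 − 0.2497 = 0.7503.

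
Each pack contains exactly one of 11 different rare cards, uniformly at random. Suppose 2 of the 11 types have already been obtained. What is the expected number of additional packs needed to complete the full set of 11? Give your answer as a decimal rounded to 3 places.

31.119

Starting from 2 distinct types, each trial gives a new one with probability (11−i)/11 when i types are held, so the wait for the next new type is 11/(11−i).
E = 11/9 + 11/8 + 11/7 + 11/6 + 11/5 + 11/4 + 11/3 + 11/2 + 11/1 = 78419/2520 ≈ 31.119.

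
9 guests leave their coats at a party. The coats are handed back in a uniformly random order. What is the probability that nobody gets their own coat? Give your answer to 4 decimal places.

0.3679

This is the derangement probability: permutations of 9 with no fixed point.
D(9) = 9! · (1 − 1/1! + 1/2! − ··· + (−1)^9/9!) = 133496.
P = 133496/362880 = 16687/45360 ≈ 0.3679.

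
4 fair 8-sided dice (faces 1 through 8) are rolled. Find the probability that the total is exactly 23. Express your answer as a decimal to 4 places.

0.0498

There are 8^4 = 4096 equally likely outcomes.
The number of ordered 4-tuples from {1,…,8} summing to 23 is 204.
P(sum = 23) = 204/4096 = 51/1024 ≈ 0.0498.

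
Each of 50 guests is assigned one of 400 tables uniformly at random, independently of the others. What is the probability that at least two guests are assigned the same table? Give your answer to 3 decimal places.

It's easier to compute the probability that all 50 are distinct.
P(all distinct) = 400/400 · 399/400 · ··· · 351/400 ≈ 0.041.
So the probability of at least one match is 1 − 0.041 = 0.959.

0.959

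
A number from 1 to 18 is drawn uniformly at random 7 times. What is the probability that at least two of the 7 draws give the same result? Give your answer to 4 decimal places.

P(all 7 different) = 18/18 · 17/18 · ··· · 12/18 ≈ 0.2620.
P(at least two equal) = 1 − 0.2620 = 0.7380.

0.7380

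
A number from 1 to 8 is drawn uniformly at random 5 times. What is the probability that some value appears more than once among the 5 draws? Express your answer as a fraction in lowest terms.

P(all 5 different) = 8/8 · 7/8 · ··· · 4/8 = 105/512.
P(at least two equal) = 1 − 105/512 = 407/512.

407/512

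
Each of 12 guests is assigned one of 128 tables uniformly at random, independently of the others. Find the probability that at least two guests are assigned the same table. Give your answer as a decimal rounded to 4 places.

0.4125

It's easier to compute the probability that all 12 are distinct.
P(all distinct) = 128/128 · 127/128 · ··· · 117/128 ≈ 0.5875.
So the probability of at least one match is 1 − 0.5875 = 0.4125.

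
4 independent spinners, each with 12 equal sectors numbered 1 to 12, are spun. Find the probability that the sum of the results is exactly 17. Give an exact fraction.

17/648

There are 12^4 = 20736 equally likely outcomes.
The number of ordered 4-tuples from {1,…,12} summing to 17 is 544.
P(sum = 17) = 544/20736 = 17/648.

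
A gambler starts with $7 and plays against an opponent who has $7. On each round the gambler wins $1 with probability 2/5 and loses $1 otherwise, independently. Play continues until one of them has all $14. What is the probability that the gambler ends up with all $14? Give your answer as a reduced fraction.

128/2315

Let r = q/p = (3/5)/(2/5) = 3/2. The recurrence P(i) = p·P(i+1) + q·P(i−1) with P(0)=0, P(14)=1 gives P(i) = (1 − r^i)/(1 − r^14).
P(7) = (1 − (3/2)^7) / (1 − (3/2)^14) = 128/2315.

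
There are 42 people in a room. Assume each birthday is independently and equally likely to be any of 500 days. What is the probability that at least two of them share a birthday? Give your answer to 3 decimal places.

It's easier to compute the probability that all 42 are distinct.
P(all distinct) = 500/500 · 499/500 · ··· · 459/500 ≈ 0.170.
So the probability of at least one match is 1 − 0.170 = 0.830.

0.830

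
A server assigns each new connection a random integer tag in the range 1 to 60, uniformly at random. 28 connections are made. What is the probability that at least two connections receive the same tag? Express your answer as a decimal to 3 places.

It's easier to compute the probability that all 28 are distinct.
P(all distinct) = 60/60 · 59/60 · ··· · 33/60 ≈ 0.001.
So the probability of at least one match is 1 − 0.001 = 0.999.

0.999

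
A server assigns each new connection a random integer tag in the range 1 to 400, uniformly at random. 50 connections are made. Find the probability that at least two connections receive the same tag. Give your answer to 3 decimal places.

0.959

It's easier to compute the probability that all 50 are distinct.
P(all distinct) = 400/400 · 399/400 · ··· · 351/400 ≈ 0.041.
So the probability of at least one match is 1 − 0.041 = 0.959.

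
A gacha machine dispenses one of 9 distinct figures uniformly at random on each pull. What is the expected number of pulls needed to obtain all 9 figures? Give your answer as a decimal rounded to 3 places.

25.461

After i distinct types are collected, each trial gives a new one with probability (9−i)/9, so the expected wait for the next new type is 9/(9−i).
E = 9/9 + 9/8 + 9/7 + 9/6 + 9/5 + 9/4 + 9/3 + 9/2 + 9/1 = 7129/280 ≈ 25.461.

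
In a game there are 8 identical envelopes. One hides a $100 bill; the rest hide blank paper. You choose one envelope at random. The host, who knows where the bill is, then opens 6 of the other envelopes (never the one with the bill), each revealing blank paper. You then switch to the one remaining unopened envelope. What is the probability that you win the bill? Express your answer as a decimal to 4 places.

Your original envelope holds the bill with probability 1/8, so the other 7 collectively hold it with probability 7/8.
The host can always find 6 empty envelopes to open, so the reveals don't change that 7/8; it is now spread over the 1 remaining unopened envelope.
P(win by switching) = (7/8) · (1/1) = 7/8 ≈ 0.8750.

0.8750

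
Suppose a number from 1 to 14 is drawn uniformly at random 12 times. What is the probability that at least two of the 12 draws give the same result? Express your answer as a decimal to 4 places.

P(all 12 different) = 14/14 · 13/14 · ··· · 3/14 ≈ 0.0008.
P(at least two equal) = 1 − 0.0008 = 0.9992.

0.9992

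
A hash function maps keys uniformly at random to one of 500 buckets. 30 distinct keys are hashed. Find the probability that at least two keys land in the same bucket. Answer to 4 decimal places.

0.5884

It's easier to compute the probability that all 30 are distinct.
P(all distinct) = 500/500 · 499/500 · ··· · 471/500 ≈ 0.4116.
So the probability of at least one match is 1 − 0.4116 = 0.5884.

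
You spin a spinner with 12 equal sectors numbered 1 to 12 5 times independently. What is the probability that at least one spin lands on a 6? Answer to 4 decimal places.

0.3528

P(no spin lands on a 6) = (11/12)^5 ≈ 0.6472.
P(at least one) = 1 − 0.6472 = 0.3528.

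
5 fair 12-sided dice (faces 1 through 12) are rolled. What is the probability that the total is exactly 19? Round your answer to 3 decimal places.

There are 12^5 = 248832 equally likely outcomes.
The number of ordered 5-tuples from {1,…,12} summing to 19 is 2985.
P(sum = 19) = 2985/248832 = 995/82944 ≈ 0.012.

0.012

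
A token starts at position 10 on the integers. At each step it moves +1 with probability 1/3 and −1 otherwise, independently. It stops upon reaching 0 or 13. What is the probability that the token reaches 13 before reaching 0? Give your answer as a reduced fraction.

Let r = q/p = (2/3)/(1/3) = 2. The recurrence P(i) = p·P(i+1) + q·P(i−1) with P(0)=0, P(13)=1 gives P(i) = (1 − r^i)/(1 − r^13).
P(10) = (1 − (2)^10) / (1 − (2)^13) = 1023/8191.

1023/8191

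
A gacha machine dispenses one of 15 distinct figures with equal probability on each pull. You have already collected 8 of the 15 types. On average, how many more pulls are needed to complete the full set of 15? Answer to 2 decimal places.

Starting from 8 distinct types, each trial gives a new one with probability (15−i)/15 when i types are held, so the wait for the next new type is 15/(15−i).
E = 15/7 + 15/6 + 15/5 + 15/4 + 15/3 + 15/2 + 15/1 = 1089/28 ≈ 38.89.

38.89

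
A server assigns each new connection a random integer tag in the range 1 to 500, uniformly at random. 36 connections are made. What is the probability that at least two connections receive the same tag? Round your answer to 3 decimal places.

It's easier to compute the probability that all 36 are distinct.
P(all distinct) = 500/500 · 499/500 · ··· · 465/500 ≈ 0.275.
So the probability of at least one match is 1 − 0.275 = 0.725.

0.725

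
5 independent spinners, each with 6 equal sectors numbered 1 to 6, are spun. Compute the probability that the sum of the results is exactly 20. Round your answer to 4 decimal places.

There are 6^5 = 7776 equally likely outcomes.
The number of ordered 5-tuples from {1,…,6} summing to 20 is 651.
P(sum = 20) = 651/7776 = 217/2592 ≈ 0.0837.

0.0837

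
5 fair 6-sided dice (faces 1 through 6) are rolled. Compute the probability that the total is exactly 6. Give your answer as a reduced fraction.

5/7776

There are 6^5 = 7776 equally likely outcomes.
The number of ordered 5-tuples from {1,…,6} summing to 6 is 5.
P(sum = 6) = 5/7776.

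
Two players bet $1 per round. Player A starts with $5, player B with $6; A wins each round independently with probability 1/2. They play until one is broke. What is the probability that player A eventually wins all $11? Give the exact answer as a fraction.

With a fair step, P(i) = ½P(i−1) + ½P(i+1) with P(0)=0, P(11)=1 has the linear solution P(i) = i/11.
P(5) = 5/11.

5/11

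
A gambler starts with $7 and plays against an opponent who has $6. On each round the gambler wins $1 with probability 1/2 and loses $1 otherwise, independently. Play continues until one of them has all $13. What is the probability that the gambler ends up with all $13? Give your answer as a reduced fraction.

7/13

With a fair step, P(i) = ½P(i−1) + ½P(i+1) with P(0)=0, P(13)=1 has the linear solution P(i) = i/13.
P(7) = 7/13.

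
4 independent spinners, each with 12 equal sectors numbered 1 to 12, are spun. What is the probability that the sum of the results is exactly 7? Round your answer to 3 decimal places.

There are 12^4 = 20736 equally likely outcomes.
The number of ordered 4-tuples from {1,…,12} summing to 7 is 20.
P(sum = 7) = 20/20736 = 5/5184 ≈ 0.001.

0.001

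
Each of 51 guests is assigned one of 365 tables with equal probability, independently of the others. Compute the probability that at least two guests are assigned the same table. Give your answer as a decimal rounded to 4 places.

It's easier to compute the probability that all 51 are distinct.
P(all distinct) = 365/365 · 364/365 · ··· · 315/365 ≈ 0.0256.
So the probability of at least one match is 1 − 0.0256 = 0.9744.

0.9744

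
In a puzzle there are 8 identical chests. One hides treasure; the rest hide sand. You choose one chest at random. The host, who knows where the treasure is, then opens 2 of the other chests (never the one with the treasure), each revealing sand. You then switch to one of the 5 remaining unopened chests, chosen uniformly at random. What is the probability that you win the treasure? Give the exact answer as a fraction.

7/40

Your original chest holds the treasure with probability 1/8, so the other 7 collectively hold it with probability 7/8.
The host can always find 2 empty chests to open, so the reveals don't change that 7/8; it is now spread over the 5 remaining unopened chests.
P(win by switching) = (7/8) · (1/5) = 7/40.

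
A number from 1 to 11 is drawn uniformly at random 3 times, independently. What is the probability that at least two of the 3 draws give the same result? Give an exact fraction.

31/121

P(all 3 different) = 11/11 · 10/11 · ··· · 9/11 = 90/121.
P(at least two equal) = 1 − 90/121 = 31/121.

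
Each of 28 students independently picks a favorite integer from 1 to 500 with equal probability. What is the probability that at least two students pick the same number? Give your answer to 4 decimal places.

0.5371

It's easier to compute the probability that all 28 are distinct.
P(all distinct) = 500/500 · 499/500 · ··· · 473/500 ≈ 0.4629.
So the probability of at least one match is 1 − 0.4629 = 0.5371.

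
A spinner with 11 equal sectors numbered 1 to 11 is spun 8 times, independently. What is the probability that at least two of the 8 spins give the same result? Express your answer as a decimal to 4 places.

0.9690

P(all 8 different) = 11/11 · 10/11 · ··· · 4/11 ≈ 0.0310.
P(at least two equal) = 1 − 0.0310 = 0.9690.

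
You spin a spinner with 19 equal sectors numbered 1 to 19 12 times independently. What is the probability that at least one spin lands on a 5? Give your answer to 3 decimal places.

0.477

P(no spin lands on a 5) = (18/19)^12 ≈ 0.523.
P(at least one) = 1 − 0.523 = 0.477.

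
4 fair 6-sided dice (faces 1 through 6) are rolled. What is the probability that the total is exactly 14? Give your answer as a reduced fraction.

73/648

There are 6^4 = 1296 equally likely outcomes.
The number of ordered 4-tuples from {1,…,6} summing to 14 is 146.
P(sum = 14) = 146/1296 = 73/648.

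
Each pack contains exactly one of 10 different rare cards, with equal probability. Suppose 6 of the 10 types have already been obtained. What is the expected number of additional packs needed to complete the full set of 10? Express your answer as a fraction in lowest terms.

Starting from 6 distinct types, each trial gives a new one with probability (10−i)/10 when i types are held, so the wait for the next new type is 10/(10−i).
E = 10/4 + 10/3 + 10/2 + 10/1 = 125/6.

125/6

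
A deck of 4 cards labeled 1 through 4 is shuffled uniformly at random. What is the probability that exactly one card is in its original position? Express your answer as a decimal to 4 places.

0.3333

Choose which one is fixed: C(4,1) = 4 ways.
The remaining 3 must have no fixed point: D(3) = 2.
P = 4·2/24 = 1/3 ≈ 0.3333.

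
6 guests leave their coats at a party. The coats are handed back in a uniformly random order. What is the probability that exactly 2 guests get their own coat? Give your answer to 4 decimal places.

Choose which 2 of the 6 are fixed: C(6,2) = 15 ways.
The remaining 4 must have no fixed point: D(4) = 9.
P = 15·9/720 = 3/16 ≈ 0.1875.

0.1875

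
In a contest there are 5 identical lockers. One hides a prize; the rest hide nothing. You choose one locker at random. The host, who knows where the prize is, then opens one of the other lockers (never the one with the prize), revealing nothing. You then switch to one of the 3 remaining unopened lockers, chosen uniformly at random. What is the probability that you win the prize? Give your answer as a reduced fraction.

Your original locker holds the prize with probability 1/5, so the other 4 collectively hold it with probability 4/5.
The host can always find an empty locker to open, so this doesn't change that 4/5; it is now spread over the 3 remaining unopened lockers.
P(win by switching) = (4/5) · (1/3) = 4/15.

4/15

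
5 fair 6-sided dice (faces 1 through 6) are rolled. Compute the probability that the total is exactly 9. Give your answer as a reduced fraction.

35/3888

There are 6^5 = 7776 equally likely outcomes.
The number of ordered 5-tuples from {1,…,6} summing to 9 is 70.
P(sum = 9) = 70/7776 = 35/3888.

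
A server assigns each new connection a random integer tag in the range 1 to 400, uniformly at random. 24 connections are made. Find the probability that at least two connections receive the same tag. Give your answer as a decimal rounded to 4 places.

0.5054

It's easier to compute the probability that all 24 are distinct.
P(all distinct) = 400/400 · 399/400 · ··· · 377/400 ≈ 0.4946.
So the probability of at least one match is 1 − 0.4946 = 0.5054.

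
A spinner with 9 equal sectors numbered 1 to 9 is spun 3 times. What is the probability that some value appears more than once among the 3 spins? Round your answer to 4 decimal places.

0.3086

P(all 3 different) = 9/9 · 8/9 · ··· · 7/9 ≈ 0.6914.
P(at least two equal) = 1 − 0.6914 = 0.3086.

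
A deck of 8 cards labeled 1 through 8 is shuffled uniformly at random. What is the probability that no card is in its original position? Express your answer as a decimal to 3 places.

This is the derangement probability: permutations of 8 with no fixed point.
D(8) = 8! · (1 − 1/1! + 1/2! − ··· + (−1)^8/8!) = 14833.
P = 14833/40320 = 2119/5760 ≈ 0.368.

0.368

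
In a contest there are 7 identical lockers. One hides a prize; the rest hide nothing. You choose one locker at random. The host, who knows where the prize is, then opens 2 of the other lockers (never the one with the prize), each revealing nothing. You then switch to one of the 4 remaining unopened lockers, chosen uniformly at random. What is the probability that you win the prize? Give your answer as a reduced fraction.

Your original locker holds the prize with probability 1/7, so the other 6 collectively hold it with probability 6/7.
The host can always find 2 empty lockers to open, so the reveals don't change that 6/7; it is now spread over the 4 remaining unopened lockers.
P(win by switching) = (6/7) · (1/4) = 3/14.

3/14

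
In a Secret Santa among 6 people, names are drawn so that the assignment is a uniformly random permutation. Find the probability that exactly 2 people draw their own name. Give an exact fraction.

3/16

Choose which 2 of the 6 are fixed: C(6,2) = 15 ways.
The remaining 4 must have no fixed point: D(4) = 9.
P = 15·9/720 = 3/16.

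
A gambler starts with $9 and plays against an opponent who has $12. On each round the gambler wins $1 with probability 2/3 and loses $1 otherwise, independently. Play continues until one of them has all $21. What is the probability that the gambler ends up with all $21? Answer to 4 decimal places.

0.9980

Let r = q/p = (1/3)/(2/3) = 1/2. The recurrence P(i) = p·P(i+1) + q·P(i−1) with P(0)=0, P(21)=1 gives P(i) = (1 − r^i)/(1 − r^21).
P(9) = (1 − (1/2)^9) / (1 − (1/2)^21) = 299008/299593 ≈ 0.9980.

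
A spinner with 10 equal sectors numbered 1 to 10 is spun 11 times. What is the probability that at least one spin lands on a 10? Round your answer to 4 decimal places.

0.6862

P(no spin lands on a 10) = (9/10)^11 ≈ 0.3138.
P(at least one) = 1 − 0.3138 = 0.6862.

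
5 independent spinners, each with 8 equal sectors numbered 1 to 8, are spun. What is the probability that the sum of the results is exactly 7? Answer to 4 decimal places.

0.0005

There are 8^5 = 32768 equally likely outcomes.
The number of ordered 5-tuples from {1,…,8} summing to 7 is 15.
P(sum = 7) = 15/32768 ≈ 0.0005.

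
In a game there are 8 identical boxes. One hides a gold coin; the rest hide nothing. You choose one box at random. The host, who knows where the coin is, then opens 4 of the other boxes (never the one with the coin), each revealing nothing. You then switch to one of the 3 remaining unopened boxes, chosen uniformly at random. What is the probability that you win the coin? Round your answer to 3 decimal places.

0.292

Your original box holds the coin with probability 1/8, so the other 7 collectively hold it with probability 7/8.
The host can always find 4 empty boxes to open, so the reveals don't change that 7/8; it is now spread over the 3 remaining unopened boxes.
P(win by switching) = (7/8) · (1/3) = 7/24 ≈ 0.292.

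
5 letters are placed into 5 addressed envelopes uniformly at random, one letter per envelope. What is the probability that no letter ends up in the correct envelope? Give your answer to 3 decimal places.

This is the derangement probability: permutations of 5 with no fixed point.
D(5) = 5! · (1 − 1/1! + 1/2! − ··· + (−1)^5/5!) = 44.
P = 44/120 = 11/30 ≈ 0.367.

0.367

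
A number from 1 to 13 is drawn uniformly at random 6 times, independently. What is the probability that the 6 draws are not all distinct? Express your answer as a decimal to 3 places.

0.744

P(all 6 different) = 13/13 · 12/13 · ··· · 8/13 ≈ 0.256.
P(at least two equal) = 1 − 0.256 = 0.744.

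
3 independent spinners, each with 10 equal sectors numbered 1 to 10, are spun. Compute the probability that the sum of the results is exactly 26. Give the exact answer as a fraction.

There are 10^3 = 1000 equally likely outcomes.
The number of ordered 3-tuples from {1,…,10} summing to 26 is 15.
P(sum = 26) = 15/1000 = 3/200.

3/200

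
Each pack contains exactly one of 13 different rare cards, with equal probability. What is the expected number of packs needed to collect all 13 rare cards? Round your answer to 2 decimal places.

41.34

After i distinct types are collected, each trial gives a new one with probability (13−i)/13, so the expected wait for the next new type is 13/(13−i).
E = 13/13 + 13/12 + 13/11 + 13/10 + 13/9 + 13/8 + 13/7 + 13/6 + 13/5 + 13/4 + 13/3 + 13/2 + 13/1 = 1145993/27720 ≈ 41.34.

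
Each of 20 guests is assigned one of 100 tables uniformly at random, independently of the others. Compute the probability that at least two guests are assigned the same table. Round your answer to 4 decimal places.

It's easier to compute the probability that all 20 are distinct.
P(all distinct) = 100/100 · 99/100 · ··· · 81/100 ≈ 0.1304.
So the probability of at least one match is 1 − 0.1304 = 0.8696.

0.8696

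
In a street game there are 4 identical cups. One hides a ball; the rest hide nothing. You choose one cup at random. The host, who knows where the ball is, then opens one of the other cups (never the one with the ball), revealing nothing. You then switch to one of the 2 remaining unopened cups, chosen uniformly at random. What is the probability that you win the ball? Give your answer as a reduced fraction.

Your original cup holds the ball with probability 1/4, so the other 3 collectively hold it with probability 3/4.
The host can always find an empty cup to open, so this doesn't change that 3/4; it is now spread over the 2 remaining unopened cups.
P(win by switching) = (3/4) · (1/2) = 3/8.

3/8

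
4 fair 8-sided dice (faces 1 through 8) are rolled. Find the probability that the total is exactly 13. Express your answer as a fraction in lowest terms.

51/1024

There are 8^4 = 4096 equally likely outcomes.
The number of ordered 4-tuples from {1,…,8} summing to 13 is 204.
P(sum = 13) = 204/4096 = 51/1024.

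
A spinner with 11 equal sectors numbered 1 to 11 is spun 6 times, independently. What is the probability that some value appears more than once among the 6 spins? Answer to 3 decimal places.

P(all 6 different) = 11/11 · 10/11 · ··· · 6/11 ≈ 0.188.
P(at least two equal) = 1 − 0.188 = 0.812.

0.812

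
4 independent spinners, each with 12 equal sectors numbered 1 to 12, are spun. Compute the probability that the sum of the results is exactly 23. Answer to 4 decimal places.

There are 12^4 = 20736 equally likely outcomes.
The number of ordered 4-tuples from {1,…,12} summing to 23 is 1060.
P(sum = 23) = 1060/20736 = 265/5184 ≈ 0.0511.

0.0511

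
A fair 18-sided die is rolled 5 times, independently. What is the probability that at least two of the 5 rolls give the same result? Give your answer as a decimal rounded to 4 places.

P(all 5 different) = 18/18 · 17/18 · ··· · 14/18 ≈ 0.5441.
P(at least two equal) = 1 − 0.5441 = 0.4559.

0.4559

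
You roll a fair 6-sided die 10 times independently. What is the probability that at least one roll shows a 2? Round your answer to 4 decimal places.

0.8385

P(no roll shows a 2) = (5/6)^10 ≈ 0.1615.
P(at least one) = 1 − 0.1615 = 0.8385.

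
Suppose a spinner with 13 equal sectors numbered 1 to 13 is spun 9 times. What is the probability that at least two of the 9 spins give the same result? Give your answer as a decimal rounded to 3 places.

P(all 9 different) = 13/13 · 12/13 · ··· · 5/13 ≈ 0.024.
P(at least two equal) = 1 − 0.024 = 0.976.

0.976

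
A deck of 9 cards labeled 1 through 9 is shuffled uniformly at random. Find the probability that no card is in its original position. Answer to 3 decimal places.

0.368

This is the derangement probability: permutations of 9 with no fixed point.
D(9) = 9! · (1 − 1/1! + 1/2! − ··· + (−1)^9/9!) = 133496.
P = 133496/362880 = 16687/45360 ≈ 0.368.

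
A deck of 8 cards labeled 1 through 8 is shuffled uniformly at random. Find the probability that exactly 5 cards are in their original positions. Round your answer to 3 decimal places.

Choose which 5 of the 8 are fixed: C(8,5) = 56 ways.
The remaining 3 must have no fixed point: D(3) = 2.
P = 56·2/40320 = 1/360 ≈ 0.003.

0.003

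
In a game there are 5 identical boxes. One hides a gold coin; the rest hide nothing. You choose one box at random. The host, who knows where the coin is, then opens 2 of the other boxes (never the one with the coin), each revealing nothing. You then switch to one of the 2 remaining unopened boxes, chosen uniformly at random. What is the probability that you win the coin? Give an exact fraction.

Your original box holds the coin with probability 1/5, so the other 4 collectively hold it with probability 4/5.
The host can always find 2 empty boxes to open, so the reveals don't change that 4/5; it is now spread over the 2 remaining unopened boxes.
P(win by switching) = (4/5) · (1/2) = 2/5.

2/5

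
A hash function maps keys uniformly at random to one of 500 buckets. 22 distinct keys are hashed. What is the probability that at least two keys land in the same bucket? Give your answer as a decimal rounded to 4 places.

It's easier to compute the probability that all 22 are distinct.
P(all distinct) = 500/500 · 499/500 · ··· · 479/500 ≈ 0.6258.
So the probability of at least one match is 1 − 0.6258 = 0.3742.

0.3742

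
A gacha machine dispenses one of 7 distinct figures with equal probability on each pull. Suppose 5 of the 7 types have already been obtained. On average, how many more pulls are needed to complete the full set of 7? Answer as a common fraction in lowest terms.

Starting from 5 distinct types, each trial gives a new one with probability (7−i)/7 when i types are held, so the wait for the next new type is 7/(7−i).
E = 7/2 + 7/1 = 21/2.

21/2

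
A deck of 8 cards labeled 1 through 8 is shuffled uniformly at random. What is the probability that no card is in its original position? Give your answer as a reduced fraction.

This is the derangement probability: permutations of 8 with no fixed point.
D(8) = 8! · (1 − 1/1! + 1/2! − ··· + (−1)^8/8!) = 14833.
P = 14833/40320 = 2119/5760.

2119/5760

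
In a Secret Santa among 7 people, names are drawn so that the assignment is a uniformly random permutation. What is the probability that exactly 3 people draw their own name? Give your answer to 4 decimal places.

Choose which 3 of the 7 are fixed: C(7,3) = 35 ways.
The remaining 4 must have no fixed point: D(4) = 9.
P = 35·9/5040 = 1/16 ≈ 0.0625.

0.0625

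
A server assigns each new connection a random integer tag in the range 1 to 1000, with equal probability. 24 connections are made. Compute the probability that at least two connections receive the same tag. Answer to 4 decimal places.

0.2428

It's easier to compute the probability that all 24 are distinct.
P(all distinct) = 1000/1000 · 999/1000 · ··· · 977/1000 ≈ 0.7572.
So the probability of at least one match is 1 − 0.7572 = 0.2428.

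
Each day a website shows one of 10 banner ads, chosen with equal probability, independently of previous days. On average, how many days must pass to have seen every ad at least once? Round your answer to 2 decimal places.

29.29

After i distinct types are collected, each trial gives a new one with probability (10−i)/10, so the expected wait for the next new type is 10/(10−i).
E = 10/10 + 10/9 + 10/8 + 10/7 + 10/6 + 10/5 + 10/4 + 10/3 + 10/2 + 10/1 = 7381/252 ≈ 29.29.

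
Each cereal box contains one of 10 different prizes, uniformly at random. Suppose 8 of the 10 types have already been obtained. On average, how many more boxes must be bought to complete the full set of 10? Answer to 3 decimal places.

Starting from 8 distinct types, each trial gives a new one with probability (10−i)/10 when i types are held, so the wait for the next new type is 10/(10−i).
E = 10/2 + 10/1 = 15 ≈ 15.000.

15.000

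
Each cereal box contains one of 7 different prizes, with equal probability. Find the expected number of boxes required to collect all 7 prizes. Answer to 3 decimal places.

18.150

After i distinct types are collected, each trial gives a new one with probability (7−i)/7, so the expected wait for the next new type is 7/(7−i).
E = 7/7 + 7/6 + 7/5 + 7/4 + 7/3 + 7/2 + 7/1 = 363/20 ≈ 18.150.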